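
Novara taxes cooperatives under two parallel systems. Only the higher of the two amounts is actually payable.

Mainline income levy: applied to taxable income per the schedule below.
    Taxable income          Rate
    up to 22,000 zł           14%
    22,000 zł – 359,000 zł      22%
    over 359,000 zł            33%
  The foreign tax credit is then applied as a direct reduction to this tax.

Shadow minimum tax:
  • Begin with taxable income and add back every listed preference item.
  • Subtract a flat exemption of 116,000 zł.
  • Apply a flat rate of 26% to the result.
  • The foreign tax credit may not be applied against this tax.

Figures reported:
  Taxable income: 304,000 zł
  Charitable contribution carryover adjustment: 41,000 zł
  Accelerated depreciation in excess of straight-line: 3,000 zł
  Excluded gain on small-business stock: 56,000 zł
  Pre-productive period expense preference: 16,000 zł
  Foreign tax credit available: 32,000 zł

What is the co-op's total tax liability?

Shadow minimum tax:
  Adjusted income: 304,000 zł + 41,000 zł + 3,000 zł + 56,000 zł + 16,000 zł = 420,000 zł
  Less exemption 116,000 zł → base 304,000 zł
  304,000 zł × 26% = 79,040 zł

Mainline income levy:
  22,000 zł × 14% = 3,080 zł
  282,000 zł × 22% = 62,040 zł
  → 65,120 zł
  Less foreign tax credit 32,000 zł → 33,120 zł

79,040 zł > 33,120 zł, so the shadow minimum tax is the binding amount.

79,040 zł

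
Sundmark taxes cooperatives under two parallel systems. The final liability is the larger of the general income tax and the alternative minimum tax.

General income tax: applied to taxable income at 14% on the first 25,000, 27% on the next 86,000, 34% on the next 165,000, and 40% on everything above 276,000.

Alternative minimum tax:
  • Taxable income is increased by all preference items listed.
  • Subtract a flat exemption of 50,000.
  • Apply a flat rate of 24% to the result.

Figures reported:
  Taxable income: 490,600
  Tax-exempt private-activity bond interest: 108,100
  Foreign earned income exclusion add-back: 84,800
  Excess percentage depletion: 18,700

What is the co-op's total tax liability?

General income tax:
  25,000 × 14% = 3,500
  86,000 × 27% = 23,220
  165,000 × 34% = 56,100
  214,600 × 40% = 85,840
  → 168,660

Alternative minimum tax:
  Adjusted income: 490,600 + 108,100 + 84,800 + 18,700 = 702,200
  Less exemption 50,000 → base 652,200
  652,200 × 24% = 156,528

168,660 > 156,528, so the general income tax governs.

168,660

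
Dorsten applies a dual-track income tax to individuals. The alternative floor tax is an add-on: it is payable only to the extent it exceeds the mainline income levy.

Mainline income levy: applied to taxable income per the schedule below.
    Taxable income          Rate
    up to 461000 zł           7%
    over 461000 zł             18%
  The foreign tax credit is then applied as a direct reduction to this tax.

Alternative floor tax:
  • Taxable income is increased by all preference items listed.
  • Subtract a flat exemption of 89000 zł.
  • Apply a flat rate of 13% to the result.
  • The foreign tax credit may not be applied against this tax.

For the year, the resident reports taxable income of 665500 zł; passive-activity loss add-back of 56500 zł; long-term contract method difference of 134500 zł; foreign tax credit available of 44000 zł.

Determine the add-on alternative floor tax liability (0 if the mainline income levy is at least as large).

74695 zł

Alternative floor tax:
  Adjusted income: 665500 zł + 56500 zł + 134500 zł = 856500 zł
  Less exemption 89000 zł → base 767500 zł
  767500 zł × 13% = 99775 zł

Mainline income levy:
  461000 zł × 7% = 32270 zł
  204500 zł × 18% = 36810 zł
  → 69080 zł
  Less foreign tax credit 44000 zł → 25080 zł

Excess of alternative floor tax over mainline income levy: 99775 zł − 25080 zł = 74695 zł.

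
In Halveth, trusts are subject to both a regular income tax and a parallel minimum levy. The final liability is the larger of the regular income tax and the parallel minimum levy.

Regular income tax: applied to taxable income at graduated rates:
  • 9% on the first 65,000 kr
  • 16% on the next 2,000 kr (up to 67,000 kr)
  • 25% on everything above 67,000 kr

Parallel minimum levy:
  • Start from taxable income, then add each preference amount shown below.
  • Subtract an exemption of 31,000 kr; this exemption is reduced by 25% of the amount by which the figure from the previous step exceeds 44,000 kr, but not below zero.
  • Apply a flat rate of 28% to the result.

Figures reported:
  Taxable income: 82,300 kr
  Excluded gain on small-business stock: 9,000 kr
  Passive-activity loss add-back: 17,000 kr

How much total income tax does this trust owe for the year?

Parallel minimum levy:
  Adjusted income: 82,300 kr + 9,000 kr + 17,000 kr = 108,300 kr
  Exemption: 31,000 kr − 25% × (108,300 kr − 44,000 kr) = 31,000 kr − 16,075 kr = 14,925 kr
  Base: 108,300 kr − 14,925 kr = 93,375 kr
  93,375 kr × 28% = 26,145 kr

Regular income tax:
  65,000 kr × 9% = 5,850 kr
  2,000 kr × 16% = 320 kr
  15,300 kr × 25% = 3,825 kr
  → 9,995 kr

26,145 kr > 9,995 kr, so the parallel minimum levy is the binding amount.

26,145 kr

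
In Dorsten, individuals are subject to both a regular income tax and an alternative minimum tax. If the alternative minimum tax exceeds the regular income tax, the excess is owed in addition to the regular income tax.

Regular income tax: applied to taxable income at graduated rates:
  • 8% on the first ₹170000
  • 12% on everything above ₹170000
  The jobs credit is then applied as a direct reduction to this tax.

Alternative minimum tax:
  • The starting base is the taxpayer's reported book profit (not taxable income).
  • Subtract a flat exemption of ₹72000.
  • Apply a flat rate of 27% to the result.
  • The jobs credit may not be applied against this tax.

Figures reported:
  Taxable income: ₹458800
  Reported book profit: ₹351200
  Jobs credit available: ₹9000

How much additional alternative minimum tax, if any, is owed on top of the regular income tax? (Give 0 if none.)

Regular income tax:
  ₹170000 × 8% = ₹13600
  ₹288800 × 12% = ₹34656
  → ₹48256
  Less jobs credit ₹9000 → ₹39256

Alternative minimum tax:
  Base (reported book profit): ₹351200
  Less exemption ₹72000 → base ₹279200
  ₹279200 × 27% = ₹75384

Excess of alternative minimum tax over regular income tax: ₹75384 − ₹39256 = ₹36128.

₹36128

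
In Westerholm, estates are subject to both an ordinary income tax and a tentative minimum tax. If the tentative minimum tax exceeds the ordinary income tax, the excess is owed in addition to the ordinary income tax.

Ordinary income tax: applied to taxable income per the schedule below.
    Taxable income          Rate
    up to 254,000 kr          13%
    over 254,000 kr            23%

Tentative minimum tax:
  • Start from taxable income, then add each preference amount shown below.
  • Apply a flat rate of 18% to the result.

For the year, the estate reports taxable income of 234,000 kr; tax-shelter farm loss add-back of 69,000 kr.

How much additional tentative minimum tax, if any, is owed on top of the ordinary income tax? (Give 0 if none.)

Ordinary income tax:
  234,000 kr × 13% = 30,420 kr

Tentative minimum tax:
  Adjusted income: 234,000 kr + 69,000 kr = 303,000 kr
  303,000 kr × 18% = 54,540 kr

Excess of tentative minimum tax over ordinary income tax: 54,540 kr − 30,420 kr = 24,120 kr.

24,120 kr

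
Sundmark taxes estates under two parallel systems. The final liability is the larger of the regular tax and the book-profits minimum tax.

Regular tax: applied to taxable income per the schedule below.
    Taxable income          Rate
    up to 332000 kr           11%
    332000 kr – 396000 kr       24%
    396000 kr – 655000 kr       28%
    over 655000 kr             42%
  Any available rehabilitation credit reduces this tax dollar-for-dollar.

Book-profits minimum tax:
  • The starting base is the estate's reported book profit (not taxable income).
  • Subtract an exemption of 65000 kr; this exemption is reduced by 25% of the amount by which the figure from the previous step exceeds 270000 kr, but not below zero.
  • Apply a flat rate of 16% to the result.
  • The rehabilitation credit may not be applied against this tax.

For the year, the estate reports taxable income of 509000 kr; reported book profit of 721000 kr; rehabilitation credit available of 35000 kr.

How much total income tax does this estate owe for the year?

115360 kr

Book-profits minimum tax:
  Base (reported book profit): 721000 kr
  Exemption: 25% × (721000 kr − 270000 kr) = 112750 kr ≥ 65000 kr, so the exemption is fully phased out
  Base: 721000 kr − 0 kr = 721000 kr
  721000 kr × 16% = 115360 kr

Regular tax:
  332000 kr × 11% = 36520 kr
  64000 kr × 24% = 15360 kr
  113000 kr × 28% = 31640 kr
  → 83520 kr
  Less rehabilitation credit 35000 kr → 48520 kr

115360 kr > 48520 kr, so the book-profits minimum tax is the binding amount.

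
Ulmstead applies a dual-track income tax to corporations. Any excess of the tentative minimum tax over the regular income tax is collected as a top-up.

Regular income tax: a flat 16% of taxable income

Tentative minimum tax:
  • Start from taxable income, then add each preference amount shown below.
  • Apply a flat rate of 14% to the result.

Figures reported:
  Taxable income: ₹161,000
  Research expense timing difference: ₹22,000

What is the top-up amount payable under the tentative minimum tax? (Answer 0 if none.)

Tentative minimum tax:
  Adjusted income: ₹161,000 + ₹22,000 = ₹183,000
  ₹183,000 × 14% = ₹25,620

Regular income tax:
  ₹161,000 × 16% = ₹25,760

₹25,620 ≤ ₹25,760, so no add-on is due.

₹0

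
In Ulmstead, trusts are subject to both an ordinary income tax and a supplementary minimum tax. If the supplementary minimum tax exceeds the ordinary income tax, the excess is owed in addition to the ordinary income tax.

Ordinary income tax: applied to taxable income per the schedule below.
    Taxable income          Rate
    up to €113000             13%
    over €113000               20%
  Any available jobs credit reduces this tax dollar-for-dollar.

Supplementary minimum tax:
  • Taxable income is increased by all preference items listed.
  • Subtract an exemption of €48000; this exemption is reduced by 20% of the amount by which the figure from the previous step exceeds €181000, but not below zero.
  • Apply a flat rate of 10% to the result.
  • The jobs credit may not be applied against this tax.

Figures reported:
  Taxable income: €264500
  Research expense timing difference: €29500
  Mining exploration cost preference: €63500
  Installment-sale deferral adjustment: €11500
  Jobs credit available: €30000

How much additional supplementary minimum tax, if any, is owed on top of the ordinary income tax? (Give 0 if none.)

€20870

Supplementary minimum tax:
  Adjusted income: €264500 + €29500 + €63500 + €11500 = €369000
  Exemption: €48000 − 20% × (€369000 − €181000) = €48000 − €37600 = €10400
  Base: €369000 − €10400 = €358600
  €358600 × 10% = €35860

Ordinary income tax:
  €113000 × 13% = €14690
  €151500 × 20% = €30300
  → €44990
  Less jobs credit €30000 → €14990

Excess of supplementary minimum tax over ordinary income tax: €35860 − €14990 = €20870.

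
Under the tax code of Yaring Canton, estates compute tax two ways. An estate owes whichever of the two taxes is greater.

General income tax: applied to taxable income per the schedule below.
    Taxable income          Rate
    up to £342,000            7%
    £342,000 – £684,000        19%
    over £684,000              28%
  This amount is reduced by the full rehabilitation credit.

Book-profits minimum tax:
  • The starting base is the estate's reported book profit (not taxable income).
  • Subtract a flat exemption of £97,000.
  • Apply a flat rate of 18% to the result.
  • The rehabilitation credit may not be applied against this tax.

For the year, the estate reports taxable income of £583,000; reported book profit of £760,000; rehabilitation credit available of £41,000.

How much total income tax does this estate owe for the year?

General income tax:
  £342,000 × 7% = £23,940
  £241,000 × 19% = £45,790
  → £69,730
  Less rehabilitation credit £41,000 → £28,730

Book-profits minimum tax:
  Base (reported book profit): £760,000
  Less exemption £97,000 → base £663,000
  £663,000 × 18% = £119,340

£119,340 > £28,730, so the book-profits minimum tax is the binding amount.

£119,340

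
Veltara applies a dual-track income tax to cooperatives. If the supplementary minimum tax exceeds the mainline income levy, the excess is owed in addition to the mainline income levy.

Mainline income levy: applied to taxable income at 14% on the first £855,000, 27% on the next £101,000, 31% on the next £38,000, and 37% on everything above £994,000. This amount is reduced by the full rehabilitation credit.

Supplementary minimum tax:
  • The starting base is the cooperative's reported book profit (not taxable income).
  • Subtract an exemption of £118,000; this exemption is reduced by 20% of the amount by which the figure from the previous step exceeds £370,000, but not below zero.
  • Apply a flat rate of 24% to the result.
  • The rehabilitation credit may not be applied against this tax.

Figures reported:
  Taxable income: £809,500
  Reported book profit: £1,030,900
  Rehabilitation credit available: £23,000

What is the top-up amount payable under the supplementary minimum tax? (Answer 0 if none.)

Supplementary minimum tax:
  Base (reported book profit): £1,030,900
  Exemption: 20% × (£1,030,900 − £370,000) = £132,180 ≥ £118,000, so the exemption is fully phased out
  Base: £1,030,900 − £0 = £1,030,900
  £1,030,900 × 24% = £247,416

Mainline income levy:
  £809,500 × 14% = £113,330
  Less rehabilitation credit £23,000 → £90,330

Excess of supplementary minimum tax over mainline income levy: £247,416 − £90,330 = £157,086.

£157,086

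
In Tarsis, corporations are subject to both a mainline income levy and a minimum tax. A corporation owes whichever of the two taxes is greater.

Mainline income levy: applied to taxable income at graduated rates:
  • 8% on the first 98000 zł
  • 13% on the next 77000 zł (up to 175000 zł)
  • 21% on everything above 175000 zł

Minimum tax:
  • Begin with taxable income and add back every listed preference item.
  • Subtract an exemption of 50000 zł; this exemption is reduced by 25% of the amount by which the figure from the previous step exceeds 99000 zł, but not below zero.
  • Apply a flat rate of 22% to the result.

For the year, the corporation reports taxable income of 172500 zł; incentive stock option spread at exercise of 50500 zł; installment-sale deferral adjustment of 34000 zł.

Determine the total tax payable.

Mainline income levy:
  98000 zł × 8% = 7840 zł
  74500 zł × 13% = 9685 zł
  → 17525 zł

Minimum tax:
  Adjusted income: 172500 zł + 50500 zł + 34000 zł = 257000 zł
  Exemption: 50000 zł − 25% × (257000 zł − 99000 zł) = 50000 zł − 39500 zł = 10500 zł
  Base: 257000 zł − 10500 zł = 246500 zł
  246500 zł × 22% = 54230 zł

54230 zł > 17525 zł, so the minimum tax is the binding amount.

54230 zł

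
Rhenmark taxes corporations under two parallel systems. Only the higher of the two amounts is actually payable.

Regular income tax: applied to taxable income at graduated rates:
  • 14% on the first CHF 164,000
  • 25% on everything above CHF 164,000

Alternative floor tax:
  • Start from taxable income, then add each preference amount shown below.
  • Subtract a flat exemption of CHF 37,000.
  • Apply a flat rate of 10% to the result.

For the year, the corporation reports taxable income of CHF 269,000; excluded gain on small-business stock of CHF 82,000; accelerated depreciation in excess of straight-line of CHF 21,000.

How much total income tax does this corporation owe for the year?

CHF 49,210

Regular income tax:
  CHF 164,000 × 14% = CHF 22,960
  CHF 105,000 × 25% = CHF 26,250
  → CHF 49,210

Alternative floor tax:
  Adjusted income: CHF 269,000 + CHF 82,000 + CHF 21,000 = CHF 372,000
  Less exemption CHF 37,000 → base CHF 335,000
  CHF 335,000 × 10% = CHF 33,500

CHF 49,210 > CHF 33,500, so the regular income tax governs.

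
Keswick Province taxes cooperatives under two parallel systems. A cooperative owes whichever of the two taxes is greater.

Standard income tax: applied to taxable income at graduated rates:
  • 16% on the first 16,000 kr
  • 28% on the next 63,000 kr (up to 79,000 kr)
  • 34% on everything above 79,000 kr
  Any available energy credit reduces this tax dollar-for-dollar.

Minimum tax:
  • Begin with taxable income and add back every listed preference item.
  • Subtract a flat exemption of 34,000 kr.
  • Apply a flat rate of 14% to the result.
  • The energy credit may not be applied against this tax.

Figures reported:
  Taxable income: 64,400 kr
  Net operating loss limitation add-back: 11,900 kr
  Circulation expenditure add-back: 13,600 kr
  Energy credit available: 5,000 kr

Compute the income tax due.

Minimum tax:
  Adjusted income: 64,400 kr + 11,900 kr + 13,600 kr = 89,900 kr
  Less exemption 34,000 kr → base 55,900 kr
  55,900 kr × 14% = 7,826 kr

Standard income tax:
  16,000 kr × 16% = 2,560 kr
  48,400 kr × 28% = 13,552 kr
  → 16,112 kr
  Less energy credit 5,000 kr → 11,112 kr

11,112 kr > 7,826 kr, so the standard income tax governs.

11,112 kr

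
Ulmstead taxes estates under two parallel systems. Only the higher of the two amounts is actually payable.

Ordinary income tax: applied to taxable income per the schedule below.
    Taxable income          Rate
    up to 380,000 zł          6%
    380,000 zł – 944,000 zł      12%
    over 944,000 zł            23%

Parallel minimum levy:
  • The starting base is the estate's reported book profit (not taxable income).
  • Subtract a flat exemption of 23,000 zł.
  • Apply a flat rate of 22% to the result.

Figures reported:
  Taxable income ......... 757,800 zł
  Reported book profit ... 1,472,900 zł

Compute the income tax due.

Ordinary income tax:
  380,000 zł × 6% = 22,800 zł
  377,800 zł × 12% = 45,336 zł
  → 68,136 zł

Parallel minimum levy:
  Base (reported book profit): 1,472,900 zł
  Less exemption 23,000 zł → base 1,449,900 zł
  1,449,900 zł × 22% = 318,978 zł

318,978 zł > 68,136 zł, so the parallel minimum levy is the binding amount.

318,978 zł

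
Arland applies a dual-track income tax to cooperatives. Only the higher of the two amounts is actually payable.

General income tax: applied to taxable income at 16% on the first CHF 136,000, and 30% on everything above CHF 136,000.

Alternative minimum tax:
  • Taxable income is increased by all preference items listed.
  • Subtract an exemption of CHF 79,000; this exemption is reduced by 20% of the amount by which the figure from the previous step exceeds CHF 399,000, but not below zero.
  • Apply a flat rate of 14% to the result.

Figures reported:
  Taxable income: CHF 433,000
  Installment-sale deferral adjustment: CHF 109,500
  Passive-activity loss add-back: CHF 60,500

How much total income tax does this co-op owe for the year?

General income tax:
  CHF 136,000 × 16% = CHF 21,760
  CHF 297,000 × 30% = CHF 89,100
  → CHF 110,860

Alternative minimum tax:
  Adjusted income: CHF 433,000 + CHF 109,500 + CHF 60,500 = CHF 603,000
  Exemption: CHF 79,000 − 20% × (CHF 603,000 − CHF 399,000) = CHF 79,000 − CHF 40,800 = CHF 38,200
  Base: CHF 603,000 − CHF 38,200 = CHF 564,800
  CHF 564,800 × 14% = CHF 79,072

CHF 110,860 > CHF 79,072, so the general income tax governs.

CHF 110,860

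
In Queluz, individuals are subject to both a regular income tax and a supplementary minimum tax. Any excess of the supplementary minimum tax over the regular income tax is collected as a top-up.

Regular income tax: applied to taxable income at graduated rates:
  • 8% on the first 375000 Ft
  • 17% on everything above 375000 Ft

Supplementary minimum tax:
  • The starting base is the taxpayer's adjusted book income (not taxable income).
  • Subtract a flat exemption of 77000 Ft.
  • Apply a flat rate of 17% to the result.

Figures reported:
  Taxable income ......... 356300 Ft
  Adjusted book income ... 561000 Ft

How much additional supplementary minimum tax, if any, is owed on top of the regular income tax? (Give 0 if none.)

53776 Ft

Supplementary minimum tax:
  Base (adjusted book income): 561000 Ft
  Less exemption 77000 Ft → base 484000 Ft
  484000 Ft × 17% = 82280 Ft

Regular income tax:
  356300 Ft × 8% = 28504 Ft

Excess of supplementary minimum tax over regular income tax: 82280 Ft − 28504 Ft = 53776 Ft.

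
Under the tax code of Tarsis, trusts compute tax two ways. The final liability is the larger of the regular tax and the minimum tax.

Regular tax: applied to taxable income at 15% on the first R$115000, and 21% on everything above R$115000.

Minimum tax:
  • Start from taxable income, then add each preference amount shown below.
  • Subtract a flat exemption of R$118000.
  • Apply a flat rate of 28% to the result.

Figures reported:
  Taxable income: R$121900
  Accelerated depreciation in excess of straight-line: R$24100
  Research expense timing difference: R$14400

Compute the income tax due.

R$18699

Minimum tax:
  Adjusted income: R$121900 + R$24100 + R$14400 = R$160400
  Less exemption R$118000 → base R$42400
  R$42400 × 28% = R$11872

Regular tax:
  R$115000 × 15% = R$17250
  R$6900 × 21% = R$1449
  → R$18699

R$18699 > R$11872, so the regular tax governs.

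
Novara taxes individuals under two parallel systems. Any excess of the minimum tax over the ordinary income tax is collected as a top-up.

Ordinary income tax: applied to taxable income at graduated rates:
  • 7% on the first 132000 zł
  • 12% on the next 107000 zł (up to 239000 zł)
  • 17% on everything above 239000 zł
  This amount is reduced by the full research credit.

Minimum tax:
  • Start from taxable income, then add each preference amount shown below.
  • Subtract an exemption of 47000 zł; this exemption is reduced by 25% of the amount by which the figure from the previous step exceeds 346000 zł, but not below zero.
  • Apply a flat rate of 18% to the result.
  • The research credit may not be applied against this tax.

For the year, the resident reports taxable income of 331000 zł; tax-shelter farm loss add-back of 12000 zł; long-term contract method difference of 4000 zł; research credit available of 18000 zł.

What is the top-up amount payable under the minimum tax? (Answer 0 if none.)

34325 zł

Minimum tax:
  Adjusted income: 331000 zł + 12000 zł + 4000 zł = 347000 zł
  Exemption: 47000 zł − 25% × (347000 zł − 346000 zł) = 47000 zł − 250 zł = 46750 zł
  Base: 347000 zł − 46750 zł = 300250 zł
  300250 zł × 18% = 54045 zł

Ordinary income tax:
  132000 zł × 7% = 9240 zł
  107000 zł × 12% = 12840 zł
  92000 zł × 17% = 15640 zł
  → 37720 zł
  Less research credit 18000 zł → 19720 zł

Excess of minimum tax over ordinary income tax: 54045 zł − 19720 zł = 34325 zł.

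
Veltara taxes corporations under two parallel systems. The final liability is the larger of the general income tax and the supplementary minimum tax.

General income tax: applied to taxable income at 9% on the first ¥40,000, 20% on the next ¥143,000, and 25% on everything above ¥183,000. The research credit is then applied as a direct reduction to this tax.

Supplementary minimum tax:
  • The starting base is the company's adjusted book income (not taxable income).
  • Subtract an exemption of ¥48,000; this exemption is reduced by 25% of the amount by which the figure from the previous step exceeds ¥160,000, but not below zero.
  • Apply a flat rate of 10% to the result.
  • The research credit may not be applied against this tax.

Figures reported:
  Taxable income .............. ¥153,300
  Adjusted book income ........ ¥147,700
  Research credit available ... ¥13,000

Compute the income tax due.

General income tax:
  ¥40,000 × 9% = ¥3,600
  ¥113,300 × 20% = ¥22,660
  → ¥26,260
  Less research credit ¥13,000 → ¥13,260

Supplementary minimum tax:
  Base (adjusted book income): ¥147,700
  Exemption: ¥147,700 ≤ ¥160,000, so full ¥48,000 applies
  Base: ¥147,700 − ¥48,000 = ¥99,700
  ¥99,700 × 10% = ¥9,970

¥13,260 > ¥9,970, so the general income tax governs.

¥13,260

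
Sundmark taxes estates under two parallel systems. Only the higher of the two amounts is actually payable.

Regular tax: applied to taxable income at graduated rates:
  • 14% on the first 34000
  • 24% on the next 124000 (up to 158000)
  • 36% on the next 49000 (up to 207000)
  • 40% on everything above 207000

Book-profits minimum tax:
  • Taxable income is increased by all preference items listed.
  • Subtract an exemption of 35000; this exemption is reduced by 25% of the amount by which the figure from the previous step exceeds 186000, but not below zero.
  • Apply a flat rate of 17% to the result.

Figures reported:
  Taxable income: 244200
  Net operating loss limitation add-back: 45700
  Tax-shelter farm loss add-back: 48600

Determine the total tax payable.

67040

Regular tax:
  34000 × 14% = 4760
  124000 × 24% = 29760
  49000 × 36% = 17640
  37200 × 40% = 14880
  → 67040

Book-profits minimum tax:
  Adjusted income: 244200 + 45700 + 48600 = 338500
  Exemption: 25% × (338500 − 186000) = 38125 ≥ 35000, so the exemption is fully phased out
  Base: 338500 − 0 = 338500
  338500 × 17% = 57545

67040 > 57545, so the regular tax governs.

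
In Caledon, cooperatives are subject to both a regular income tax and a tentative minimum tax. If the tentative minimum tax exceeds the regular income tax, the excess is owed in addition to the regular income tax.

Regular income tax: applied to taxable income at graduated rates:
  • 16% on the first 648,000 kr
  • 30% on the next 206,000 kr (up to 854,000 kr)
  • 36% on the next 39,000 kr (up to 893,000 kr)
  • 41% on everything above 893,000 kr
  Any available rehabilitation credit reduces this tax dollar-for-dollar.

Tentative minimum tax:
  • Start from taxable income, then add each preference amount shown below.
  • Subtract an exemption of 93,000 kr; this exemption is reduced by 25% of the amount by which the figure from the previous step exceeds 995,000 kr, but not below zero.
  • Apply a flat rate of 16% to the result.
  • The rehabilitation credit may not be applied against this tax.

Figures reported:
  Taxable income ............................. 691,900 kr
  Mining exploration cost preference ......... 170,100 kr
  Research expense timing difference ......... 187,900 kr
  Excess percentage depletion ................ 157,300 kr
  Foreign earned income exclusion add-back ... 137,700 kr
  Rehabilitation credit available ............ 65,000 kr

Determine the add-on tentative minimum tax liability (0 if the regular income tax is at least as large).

162,450 kr

Regular income tax:
  648,000 kr × 16% = 103,680 kr
  43,900 kr × 30% = 13,170 kr
  → 116,850 kr
  Less rehabilitation credit 65,000 kr → 51,850 kr

Tentative minimum tax:
  Adjusted income: 691,900 kr + 170,100 kr + 187,900 kr + 157,300 kr + 137,700 kr = 1,344,900 kr
  Exemption: 93,000 kr − 25% × (1,344,900 kr − 995,000 kr) = 93,000 kr − 87,475 kr = 5,525 kr
  Base: 1,344,900 kr − 5,525 kr = 1,339,375 kr
  1,339,375 kr × 16% = 214,300 kr

Excess of tentative minimum tax over regular income tax: 214,300 kr − 51,850 kr = 162,450 kr.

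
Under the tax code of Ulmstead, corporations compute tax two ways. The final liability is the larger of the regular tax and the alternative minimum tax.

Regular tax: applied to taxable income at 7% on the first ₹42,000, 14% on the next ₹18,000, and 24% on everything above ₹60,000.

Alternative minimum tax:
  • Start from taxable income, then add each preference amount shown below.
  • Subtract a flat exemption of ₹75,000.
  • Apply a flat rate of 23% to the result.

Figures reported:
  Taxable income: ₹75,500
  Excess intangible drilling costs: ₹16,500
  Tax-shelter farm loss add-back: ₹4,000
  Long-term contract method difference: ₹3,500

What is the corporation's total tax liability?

Regular tax:
  ₹42,000 × 7% = ₹2,940
  ₹18,000 × 14% = ₹2,520
  ₹15,500 × 24% = ₹3,720
  → ₹9,180

Alternative minimum tax:
  Adjusted income: ₹75,500 + ₹16,500 + ₹4,000 + ₹3,500 = ₹99,500
  Less exemption ₹75,000 → base ₹24,500
  ₹24,500 × 23% = ₹5,635

₹9,180 > ₹5,635, so the regular tax governs.

₹9,180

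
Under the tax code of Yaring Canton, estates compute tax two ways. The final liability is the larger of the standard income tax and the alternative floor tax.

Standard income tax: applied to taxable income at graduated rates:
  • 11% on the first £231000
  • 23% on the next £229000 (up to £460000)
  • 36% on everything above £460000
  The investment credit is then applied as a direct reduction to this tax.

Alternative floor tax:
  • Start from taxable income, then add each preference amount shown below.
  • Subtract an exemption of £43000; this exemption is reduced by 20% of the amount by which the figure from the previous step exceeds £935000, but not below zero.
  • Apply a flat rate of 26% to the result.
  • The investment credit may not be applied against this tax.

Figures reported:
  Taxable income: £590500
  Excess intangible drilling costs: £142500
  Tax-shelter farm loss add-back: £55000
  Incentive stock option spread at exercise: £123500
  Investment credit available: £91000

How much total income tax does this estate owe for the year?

£225810

Standard income tax:
  £231000 × 11% = £25410
  £229000 × 23% = £52670
  £130500 × 36% = £46980
  → £125060
  Less investment credit £91000 → £34060

Alternative floor tax:
  Adjusted income: £590500 + £142500 + £55000 + £123500 = £911500
  Exemption: £911500 ≤ £935000, so full £43000 applies
  Base: £911500 − £43000 = £868500
  £868500 × 26% = £225810

£225810 > £34060, so the alternative floor tax is the binding amount.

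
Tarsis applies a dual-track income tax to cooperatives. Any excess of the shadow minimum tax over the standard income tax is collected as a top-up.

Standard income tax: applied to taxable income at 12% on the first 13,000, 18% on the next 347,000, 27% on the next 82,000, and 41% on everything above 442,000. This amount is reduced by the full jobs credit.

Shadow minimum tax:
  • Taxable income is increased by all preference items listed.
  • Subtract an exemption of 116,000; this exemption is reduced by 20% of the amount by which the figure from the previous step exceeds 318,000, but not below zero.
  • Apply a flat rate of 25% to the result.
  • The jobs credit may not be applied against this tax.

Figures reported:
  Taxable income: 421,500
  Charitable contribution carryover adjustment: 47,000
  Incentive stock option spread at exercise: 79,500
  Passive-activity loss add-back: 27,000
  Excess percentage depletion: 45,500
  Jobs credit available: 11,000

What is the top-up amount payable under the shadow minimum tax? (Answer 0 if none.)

Standard income tax:
  13,000 × 12% = 1,560
  347,000 × 18% = 62,460
  61,500 × 27% = 16,605
  → 80,625
  Less jobs credit 11,000 → 69,625

Shadow minimum tax:
  Adjusted income: 421,500 + 47,000 + 79,500 + 27,000 + 45,500 = 620,500
  Exemption: 116,000 − 20% × (620,500 − 318,000) = 116,000 − 60,500 = 55,500
  Base: 620,500 − 55,500 = 565,000
  565,000 × 25% = 141,250

Excess of shadow minimum tax over standard income tax: 141,250 − 69,625 = 71,625.

71,625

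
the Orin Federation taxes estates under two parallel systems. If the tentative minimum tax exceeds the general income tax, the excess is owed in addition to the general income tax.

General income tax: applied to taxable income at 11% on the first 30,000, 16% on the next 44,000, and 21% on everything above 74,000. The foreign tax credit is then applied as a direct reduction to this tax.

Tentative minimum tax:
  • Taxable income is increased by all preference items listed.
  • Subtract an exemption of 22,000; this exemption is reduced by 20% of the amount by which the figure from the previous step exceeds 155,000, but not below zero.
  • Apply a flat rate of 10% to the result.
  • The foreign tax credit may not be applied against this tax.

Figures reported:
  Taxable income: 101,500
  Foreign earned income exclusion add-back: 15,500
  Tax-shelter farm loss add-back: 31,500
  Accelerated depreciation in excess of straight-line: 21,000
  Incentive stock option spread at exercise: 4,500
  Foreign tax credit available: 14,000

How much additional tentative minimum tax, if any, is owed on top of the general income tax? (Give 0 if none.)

General income tax:
  30,000 × 11% = 3,300
  44,000 × 16% = 7,040
  27,500 × 21% = 5,775
  → 16,115
  Less foreign tax credit 14,000 → 2,115

Tentative minimum tax:
  Adjusted income: 101,500 + 15,500 + 31,500 + 21,000 + 4,500 = 174,000
  Exemption: 22,000 − 20% × (174,000 − 155,000) = 22,000 − 3,800 = 18,200
  Base: 174,000 − 18,200 = 155,800
  155,800 × 10% = 15,580

Excess of tentative minimum tax over general income tax: 15,580 − 2,115 = 13,465.

13,465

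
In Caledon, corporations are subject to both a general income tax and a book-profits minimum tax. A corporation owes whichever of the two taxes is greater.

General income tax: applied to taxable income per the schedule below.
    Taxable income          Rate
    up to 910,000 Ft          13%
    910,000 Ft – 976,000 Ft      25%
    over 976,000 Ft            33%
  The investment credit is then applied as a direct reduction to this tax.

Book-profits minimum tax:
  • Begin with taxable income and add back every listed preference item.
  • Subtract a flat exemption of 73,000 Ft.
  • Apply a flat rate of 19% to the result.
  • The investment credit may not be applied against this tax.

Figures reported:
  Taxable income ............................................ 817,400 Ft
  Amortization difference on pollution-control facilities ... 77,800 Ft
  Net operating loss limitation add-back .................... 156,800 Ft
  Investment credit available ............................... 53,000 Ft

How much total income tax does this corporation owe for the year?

186,010 Ft

General income tax:
  817,400 Ft × 13% = 106,262 Ft
  Less investment credit 53,000 Ft → 53,262 Ft

Book-profits minimum tax:
  Adjusted income: 817,400 Ft + 77,800 Ft + 156,800 Ft = 1,052,000 Ft
  Less exemption 73,000 Ft → base 979,000 Ft
  979,000 Ft × 19% = 186,010 Ft

186,010 Ft > 53,262 Ft, so the book-profits minimum tax is the binding amount.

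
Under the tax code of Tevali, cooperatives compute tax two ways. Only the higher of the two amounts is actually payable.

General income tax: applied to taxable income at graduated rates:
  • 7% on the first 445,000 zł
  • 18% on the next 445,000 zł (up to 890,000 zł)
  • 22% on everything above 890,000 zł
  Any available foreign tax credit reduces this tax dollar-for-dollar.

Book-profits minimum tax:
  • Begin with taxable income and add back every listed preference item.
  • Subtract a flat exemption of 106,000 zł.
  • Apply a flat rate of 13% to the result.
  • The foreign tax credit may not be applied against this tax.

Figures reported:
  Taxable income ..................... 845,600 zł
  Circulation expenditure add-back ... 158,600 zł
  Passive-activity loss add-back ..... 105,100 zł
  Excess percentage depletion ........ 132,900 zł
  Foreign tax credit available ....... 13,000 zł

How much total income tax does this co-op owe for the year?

147,706 zł

General income tax:
  445,000 zł × 7% = 31,150 zł
  400,600 zł × 18% = 72,108 zł
  → 103,258 zł
  Less foreign tax credit 13,000 zł → 90,258 zł

Book-profits minimum tax:
  Adjusted income: 845,600 zł + 158,600 zł + 105,100 zł + 132,900 zł = 1,242,200 zł
  Less exemption 106,000 zł → base 1,136,200 zł
  1,136,200 zł × 13% = 147,706 zł

147,706 zł > 90,258 zł, so the book-profits minimum tax is the binding amount.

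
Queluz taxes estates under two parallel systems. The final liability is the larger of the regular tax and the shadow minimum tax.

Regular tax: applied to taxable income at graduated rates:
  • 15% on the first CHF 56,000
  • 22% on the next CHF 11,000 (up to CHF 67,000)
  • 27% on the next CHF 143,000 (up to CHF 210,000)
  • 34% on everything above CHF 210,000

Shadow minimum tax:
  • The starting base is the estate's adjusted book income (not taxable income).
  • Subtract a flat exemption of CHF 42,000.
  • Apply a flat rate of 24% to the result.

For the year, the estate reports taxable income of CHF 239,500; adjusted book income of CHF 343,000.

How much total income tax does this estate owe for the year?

Shadow minimum tax:
  Base (adjusted book income): CHF 343,000
  Less exemption CHF 42,000 → base CHF 301,000
  CHF 301,000 × 24% = CHF 72,240

Regular tax:
  CHF 56,000 × 15% = CHF 8,400
  CHF 11,000 × 22% = CHF 2,420
  CHF 143,000 × 27% = CHF 38,610
  CHF 29,500 × 34% = CHF 10,030
  → CHF 59,460

CHF 72,240 > CHF 59,460, so the shadow minimum tax is the binding amount.

CHF 72,240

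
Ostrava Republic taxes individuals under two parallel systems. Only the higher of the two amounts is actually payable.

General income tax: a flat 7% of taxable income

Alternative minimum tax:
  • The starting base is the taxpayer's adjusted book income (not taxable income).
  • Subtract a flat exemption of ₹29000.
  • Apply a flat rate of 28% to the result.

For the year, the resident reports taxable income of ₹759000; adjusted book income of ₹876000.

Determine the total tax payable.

Alternative minimum tax:
  Base (adjusted book income): ₹876000
  Less exemption ₹29000 → base ₹847000
  ₹847000 × 28% = ₹237160

General income tax:
  ₹759000 × 7% = ₹53130

₹237160 > ₹53130, so the alternative minimum tax is the binding amount.

₹237160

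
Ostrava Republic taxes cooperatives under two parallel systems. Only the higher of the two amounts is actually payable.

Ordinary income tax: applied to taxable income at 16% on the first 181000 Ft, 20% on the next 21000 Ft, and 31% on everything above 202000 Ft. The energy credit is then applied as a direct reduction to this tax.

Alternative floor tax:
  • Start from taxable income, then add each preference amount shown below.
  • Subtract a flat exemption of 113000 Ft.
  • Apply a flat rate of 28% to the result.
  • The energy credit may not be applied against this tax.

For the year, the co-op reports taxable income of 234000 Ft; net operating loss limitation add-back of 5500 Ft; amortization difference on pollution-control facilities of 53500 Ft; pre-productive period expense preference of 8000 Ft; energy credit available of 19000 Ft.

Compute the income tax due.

52640 Ft

Alternative floor tax:
  Adjusted income: 234000 Ft + 5500 Ft + 53500 Ft + 8000 Ft = 301000 Ft
  Less exemption 113000 Ft → base 188000 Ft
  188000 Ft × 28% = 52640 Ft

Ordinary income tax:
  181000 Ft × 16% = 28960 Ft
  21000 Ft × 20% = 4200 Ft
  32000 Ft × 31% = 9920 Ft
  → 43080 Ft
  Less energy credit 19000 Ft → 24080 Ft

52640 Ft > 24080 Ft, so the alternative floor tax is the binding amount.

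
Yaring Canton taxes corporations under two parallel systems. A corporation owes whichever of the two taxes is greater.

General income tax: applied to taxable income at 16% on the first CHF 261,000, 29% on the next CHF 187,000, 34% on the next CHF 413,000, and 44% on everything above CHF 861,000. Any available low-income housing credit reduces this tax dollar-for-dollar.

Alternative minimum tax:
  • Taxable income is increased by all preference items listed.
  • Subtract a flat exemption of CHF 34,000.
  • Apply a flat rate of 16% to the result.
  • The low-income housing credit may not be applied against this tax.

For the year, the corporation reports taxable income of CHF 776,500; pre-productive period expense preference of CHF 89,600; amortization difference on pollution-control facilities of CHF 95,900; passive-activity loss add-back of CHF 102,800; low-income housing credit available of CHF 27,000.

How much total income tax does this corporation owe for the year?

CHF 180,680

Alternative minimum tax:
  Adjusted income: CHF 776,500 + CHF 89,600 + CHF 95,900 + CHF 102,800 = CHF 1,064,800
  Less exemption CHF 34,000 → base CHF 1,030,800
  CHF 1,030,800 × 16% = CHF 164,928

General income tax:
  CHF 261,000 × 16% = CHF 41,760
  CHF 187,000 × 29% = CHF 54,230
  CHF 328,500 × 34% = CHF 111,690
  → CHF 207,680
  Less low-income housing credit CHF 27,000 → CHF 180,680

CHF 180,680 > CHF 164,928, so the general income tax governs.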